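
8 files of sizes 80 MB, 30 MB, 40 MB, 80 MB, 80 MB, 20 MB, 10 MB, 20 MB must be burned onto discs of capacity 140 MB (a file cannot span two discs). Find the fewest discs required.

Total = 80 + 80 + 80 + 40 + 30 + 20 + 20 + 10 = 360 MB.
Lower bound: ⌈360/140⌉ = 3 discs.
A packing using 3 discs:
  disc 1: 80 + 40 + 20 = 140
  disc 2: 80 + 30 + 20 + 10 = 140
  disc 3: 80 = 80
This matches the lower bound, so 3 is optimal.

3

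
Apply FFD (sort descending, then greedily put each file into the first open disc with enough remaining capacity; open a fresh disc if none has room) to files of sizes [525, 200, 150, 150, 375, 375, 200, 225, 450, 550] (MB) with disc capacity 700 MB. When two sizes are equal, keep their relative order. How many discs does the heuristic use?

Sorted descending: 550, 525, 450, 375, 375, 225, 200, 200, 150, 150.
  550 → disc 1 (new)  [load 550/700]
  525 → disc 2 (new)  [load 525/700]
  450 → disc 3 (new)  [load 450/700]
  375 → disc 4 (new)  [load 375/700]
  375 → disc 5 (new)  [load 375/700]
  225 → disc 3  [load 675/700]
  200 → disc 4  [load 575/700]
  200 → disc 5  [load 575/700]
  150 → disc 1  [load 700/700]
  150 → disc 2  [load 675/700]
5 discs opened.

5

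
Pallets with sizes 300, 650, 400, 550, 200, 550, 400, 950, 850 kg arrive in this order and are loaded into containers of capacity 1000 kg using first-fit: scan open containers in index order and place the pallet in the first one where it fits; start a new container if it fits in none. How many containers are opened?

6

  300 → container 1 (new)  [load 300/1000]
  650 → container 1  [load 950/1000]
  400 → container 2 (new)  [load 400/1000]
  550 → container 2  [load 950/1000]
  200 → container 3 (new)  [load 200/1000]
  550 → container 3  [load 750/1000]
  400 → container 4 (new)  [load 400/1000]
  950 → container 5 (new)  [load 950/1000]
  850 → container 6 (new)  [load 850/1000]
6 containers opened.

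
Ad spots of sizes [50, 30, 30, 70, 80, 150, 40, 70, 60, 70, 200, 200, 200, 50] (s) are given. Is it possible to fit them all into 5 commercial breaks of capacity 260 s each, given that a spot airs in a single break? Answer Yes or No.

No

Total = 1300 s; ⌈1300/260⌉ = 5.
The bound of 5 does not rule out 5, but exhaustive search shows no assignment into 5 commercial breaks of capacity 260 s exists — the minimum is 6.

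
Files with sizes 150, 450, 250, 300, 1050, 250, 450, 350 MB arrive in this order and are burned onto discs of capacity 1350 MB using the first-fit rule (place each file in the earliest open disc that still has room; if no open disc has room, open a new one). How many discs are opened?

3

  150 → disc 1 (new)  [load 150/1350]
  450 → disc 1  [load 600/1350]
  250 → disc 1  [load 850/1350]
  300 → disc 1  [load 1150/1350]
  1050 → disc 2 (new)  [load 1050/1350]
  250 → disc 2  [load 1300/1350]
  450 → disc 3 (new)  [load 450/1350]
  350 → disc 3  [load 800/1350]
3 discs opened.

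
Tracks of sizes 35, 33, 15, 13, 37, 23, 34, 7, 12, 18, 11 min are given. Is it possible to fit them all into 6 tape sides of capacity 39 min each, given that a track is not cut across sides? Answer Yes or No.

No

Total = 238 min; ⌈238/39⌉ = 7.
At least 7 tape sides are required, but only 6 are allowed.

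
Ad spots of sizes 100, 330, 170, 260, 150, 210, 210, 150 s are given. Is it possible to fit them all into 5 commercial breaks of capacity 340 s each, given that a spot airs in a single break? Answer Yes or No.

Total = 1580 s; ⌈1580/340⌉ = 5.
The bound of 5 does not rule out 5, but exhaustive search shows no assignment into 5 commercial breaks of capacity 340 s exists — the minimum is 6.

No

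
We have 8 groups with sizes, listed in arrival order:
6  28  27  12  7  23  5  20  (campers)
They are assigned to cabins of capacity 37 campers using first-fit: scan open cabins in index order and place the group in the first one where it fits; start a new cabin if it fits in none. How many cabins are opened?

  6 → cabin 1 (new)  [load 6/37]
  28 → cabin 1  [load 34/37]
  27 → cabin 2 (new)  [load 27/37]
  12 → cabin 3 (new)  [load 12/37]
  7 → cabin 2  [load 34/37]
  23 → cabin 3  [load 35/37]
  5 → cabin 4 (new)  [load 5/37]
  20 → cabin 4  [load 25/37]
4 cabins opened.

4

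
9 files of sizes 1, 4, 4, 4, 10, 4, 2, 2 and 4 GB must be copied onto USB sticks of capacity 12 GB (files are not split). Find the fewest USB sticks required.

Total = 10 + 4 + 4 + 4 + 4 + 4 + 2 + 2 + 1 = 35 GB.
Lower bound: ⌈35/12⌉ = 3 USB sticks.
A packing using 3 USB sticks:
  USB stick 1: 10 + 2 = 12
  USB stick 2: 4 + 4 + 4 = 12
  USB stick 3: 4 + 4 + 2 + 1 = 11
This matches the lower bound, so 3 is optimal.

3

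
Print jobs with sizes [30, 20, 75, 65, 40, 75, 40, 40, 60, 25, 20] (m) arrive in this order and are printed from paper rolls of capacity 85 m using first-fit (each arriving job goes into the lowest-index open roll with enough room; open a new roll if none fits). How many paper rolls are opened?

7

  30 → roll 1 (new)  [load 30/85]
  20 → roll 1  [load 50/85]
  75 → roll 2 (new)  [load 75/85]
  65 → roll 3 (new)  [load 65/85]
  40 → roll 4 (new)  [load 40/85]
  75 → roll 5 (new)  [load 75/85]
  40 → roll 4  [load 80/85]
  40 → roll 6 (new)  [load 40/85]
  60 → roll 7 (new)  [load 60/85]
  25 → roll 1  [load 75/85]
  20 → roll 3  [load 85/85]
7 paper rolls opened.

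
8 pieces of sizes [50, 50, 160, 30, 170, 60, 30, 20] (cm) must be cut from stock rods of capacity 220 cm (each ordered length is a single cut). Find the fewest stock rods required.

Total = 170 + 160 + 60 + 50 + 50 + 30 + 30 + 20 = 570 cm.
Lower bound: ⌈570/220⌉ = 3 stock rods.
A packing using 3 stock rods:
  stock rod 1: 170 + 50 = 220
  stock rod 2: 160 + 60 = 220
  stock rod 3: 50 + 30 + 30 + 20 = 130
This matches the lower bound, so 3 is optimal.

3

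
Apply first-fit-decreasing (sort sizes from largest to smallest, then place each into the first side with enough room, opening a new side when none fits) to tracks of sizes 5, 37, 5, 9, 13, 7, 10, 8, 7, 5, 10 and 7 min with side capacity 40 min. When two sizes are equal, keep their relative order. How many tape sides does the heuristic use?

Sorted descending: 37, 13, 10, 10, 9, 8, 7, 7, 7, 5, 5, 5.
  37 → side 1 (new)  [load 37/40]
  13 → side 2 (new)  [load 13/40]
  10 → side 2  [load 23/40]
  10 → side 2  [load 33/40]
  9 → side 3 (new)  [load 9/40]
  8 → side 3  [load 17/40]
  7 → side 2  [load 40/40]
  7 → side 3  [load 24/40]
  7 → side 3  [load 31/40]
  5 → side 3  [load 36/40]
  5 → side 4 (new)  [load 5/40]
  5 → side 4  [load 10/40]
4 tape sides opened.

4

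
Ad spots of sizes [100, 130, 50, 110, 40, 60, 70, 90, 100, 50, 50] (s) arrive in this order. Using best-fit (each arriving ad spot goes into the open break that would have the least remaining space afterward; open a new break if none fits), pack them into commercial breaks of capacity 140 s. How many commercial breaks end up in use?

  100 → break 1 (new)  [load 100/140]
  130 → break 2 (new)  [load 130/140]
  50 → break 3 (new)  [load 50/140]
  110 → break 4 (new)  [load 110/140]
  40 → break 1  [load 140/140]
  60 → break 3  [load 110/140]
  70 → break 5 (new)  [load 70/140]
  90 → break 6 (new)  [load 90/140]
  100 → break 7 (new)  [load 100/140]
  50 → break 6  [load 140/140]
  50 → break 5  [load 120/140]
7 commercial breaks opened.

7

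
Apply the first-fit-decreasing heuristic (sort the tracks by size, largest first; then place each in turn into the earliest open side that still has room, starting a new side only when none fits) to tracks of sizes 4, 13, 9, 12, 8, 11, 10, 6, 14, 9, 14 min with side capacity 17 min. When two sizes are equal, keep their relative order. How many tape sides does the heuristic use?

8

Sorted descending: 14, 14, 13, 12, 11, 10, 9, 9, 8, 6, 4.
  14 → side 1 (new)  [load 14/17]
  14 → side 2 (new)  [load 14/17]
  13 → side 3 (new)  [load 13/17]
  12 → side 4 (new)  [load 12/17]
  11 → side 5 (new)  [load 11/17]
  10 → side 6 (new)  [load 10/17]
  9 → side 7 (new)  [load 9/17]
  9 → side 8 (new)  [load 9/17]
  8 → side 7  [load 17/17]
  6 → side 5  [load 17/17]
  4 → side 3  [load 17/17]
8 tape sides opened.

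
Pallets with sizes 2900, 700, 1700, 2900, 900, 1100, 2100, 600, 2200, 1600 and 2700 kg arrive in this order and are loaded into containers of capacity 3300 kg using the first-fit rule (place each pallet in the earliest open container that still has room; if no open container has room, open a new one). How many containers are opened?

  2900 → container 1 (new)  [load 2900/3300]
  700 → container 2 (new)  [load 700/3300]
  1700 → container 2  [load 2400/3300]
  2900 → container 3 (new)  [load 2900/3300]
  900 → container 2  [load 3300/3300]
  1100 → container 4 (new)  [load 1100/3300]
  2100 → container 4  [load 3200/3300]
  600 → container 5 (new)  [load 600/3300]
  2200 → container 5  [load 2800/3300]
  1600 → container 6 (new)  [load 1600/3300]
  2700 → container 7 (new)  [load 2700/3300]
7 containers opened.

7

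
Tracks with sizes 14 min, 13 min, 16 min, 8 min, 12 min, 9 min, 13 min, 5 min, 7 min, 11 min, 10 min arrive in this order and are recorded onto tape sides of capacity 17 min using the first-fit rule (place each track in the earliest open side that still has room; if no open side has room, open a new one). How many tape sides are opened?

8

  14 → side 1 (new)  [load 14/17]
  13 → side 2 (new)  [load 13/17]
  16 → side 3 (new)  [load 16/17]
  8 → side 4 (new)  [load 8/17]
  12 → side 5 (new)  [load 12/17]
  9 → side 4  [load 17/17]
  13 → side 6 (new)  [load 13/17]
  5 → side 5  [load 17/17]
  7 → side 7 (new)  [load 7/17]
  11 → side 8 (new)  [load 11/17]
  10 → side 7  [load 17/17]
8 tape sides opened.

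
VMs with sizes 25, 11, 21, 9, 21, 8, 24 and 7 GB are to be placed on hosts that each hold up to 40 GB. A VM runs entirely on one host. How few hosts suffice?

Total = 25 + 24 + 21 + 21 + 11 + 9 + 8 + 7 = 126 GB.
Lower bound: ⌈126/40⌉ = 4 hosts.
A packing using 4 hosts:
  host 1: 25 + 11 = 36
  host 2: 24 + 9 + 7 = 40
  host 3: 21 + 8 = 29
  host 4: 21 = 21
This matches the lower bound, so 4 is optimal.

4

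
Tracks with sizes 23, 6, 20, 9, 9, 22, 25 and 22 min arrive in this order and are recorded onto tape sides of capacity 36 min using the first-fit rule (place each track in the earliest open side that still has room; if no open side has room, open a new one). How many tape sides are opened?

5

  23 → side 1 (new)  [load 23/36]
  6 → side 1  [load 29/36]
  20 → side 2 (new)  [load 20/36]
  9 → side 2  [load 29/36]
  9 → side 3 (new)  [load 9/36]
  22 → side 3  [load 31/36]
  25 → side 4 (new)  [load 25/36]
  22 → side 5 (new)  [load 22/36]
5 tape sides opened.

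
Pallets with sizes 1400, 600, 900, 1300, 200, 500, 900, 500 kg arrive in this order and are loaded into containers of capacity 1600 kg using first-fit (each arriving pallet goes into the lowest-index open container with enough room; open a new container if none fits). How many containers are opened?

5

  1400 → container 1 (new)  [load 1400/1600]
  600 → container 2 (new)  [load 600/1600]
  900 → container 2  [load 1500/1600]
  1300 → container 3 (new)  [load 1300/1600]
  200 → container 1  [load 1600/1600]
  500 → container 4 (new)  [load 500/1600]
  900 → container 4  [load 1400/1600]
  500 → container 5 (new)  [load 500/1600]
5 containers opened.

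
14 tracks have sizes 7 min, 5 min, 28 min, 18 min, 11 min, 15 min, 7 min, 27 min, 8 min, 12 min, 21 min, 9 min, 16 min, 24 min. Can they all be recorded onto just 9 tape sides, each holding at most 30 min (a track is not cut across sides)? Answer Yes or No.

A valid assignment using 8 tape sides:
  side 1: 28 = 28
  side 2: 27 = 27
  side 3: 24 + 5 = 29
  side 4: 21 + 9 = 30
  side 5: 18 + 12 = 30
  side 6: 16 + 11 = 27
  side 7: 15 + 8 + 7 = 30
  side 8: 7 = 7
That uses only 8 ≤ 9, so 9 tape sides are enough.

Yes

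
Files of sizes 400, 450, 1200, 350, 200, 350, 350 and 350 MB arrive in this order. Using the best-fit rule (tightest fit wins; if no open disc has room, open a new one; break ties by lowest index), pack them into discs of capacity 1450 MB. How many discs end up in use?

  400 → disc 1 (new)  [load 400/1450]
  450 → disc 1  [load 850/1450]
  1200 → disc 2 (new)  [load 1200/1450]
  350 → disc 1  [load 1200/1450]
  200 → disc 1  [load 1400/1450]
  350 → disc 3 (new)  [load 350/1450]
  350 → disc 3  [load 700/1450]
  350 → disc 3  [load 1050/1450]
3 discs opened.

3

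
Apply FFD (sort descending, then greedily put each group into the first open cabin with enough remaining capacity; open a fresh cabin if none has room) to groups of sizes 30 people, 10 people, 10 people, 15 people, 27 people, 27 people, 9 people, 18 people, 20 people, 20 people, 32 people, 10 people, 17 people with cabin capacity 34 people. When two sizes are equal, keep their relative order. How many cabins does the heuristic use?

9

Sorted descending: 32, 30, 27, 27, 20, 20, 18, 17, 15, 10, 10, 10, 9.
  32 → cabin 1 (new)  [load 32/34]
  30 → cabin 2 (new)  [load 30/34]
  27 → cabin 3 (new)  [load 27/34]
  27 → cabin 4 (new)  [load 27/34]
  20 → cabin 5 (new)  [load 20/34]
  20 → cabin 6 (new)  [load 20/34]
  18 → cabin 7 (new)  [load 18/34]
  17 → cabin 8 (new)  [load 17/34]
  15 → cabin 7  [load 33/34]
  10 → cabin 5  [load 30/34]
  10 → cabin 6  [load 30/34]
  10 → cabin 8  [load 27/34]
  9 → cabin 9 (new)  [load 9/34]
9 cabins opened.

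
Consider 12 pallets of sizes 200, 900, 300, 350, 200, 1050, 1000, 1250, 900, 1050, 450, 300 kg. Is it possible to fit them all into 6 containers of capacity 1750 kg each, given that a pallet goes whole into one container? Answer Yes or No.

A valid assignment using 6 containers:
  container 1: 1250 + 450 = 1700
  container 2: 1050 + 350 + 300 = 1700
  container 3: 1050 + 300 + 200 + 200 = 1750
  container 4: 1000 = 1000
  container 5: 900 = 900
  container 6: 900 = 900
Every load is within 1750 kg, so 6 containers suffice.

Yes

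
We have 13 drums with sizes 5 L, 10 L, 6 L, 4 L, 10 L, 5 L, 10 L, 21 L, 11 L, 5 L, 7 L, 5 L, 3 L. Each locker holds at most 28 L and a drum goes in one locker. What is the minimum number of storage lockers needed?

Total = 21 + 11 + 10 + 10 + 10 + 7 + 6 + 5 + 5 + 5 + 5 + 4 + 3 = 102 L.
Lower bound: ⌈102/28⌉ = 4 storage lockers.
A packing using 4 storage lockers:
  locker 1: 21 + 7 = 28
  locker 2: 11 + 10 + 6 = 27
  locker 3: 10 + 10 + 5 + 3 = 28
  locker 4: 5 + 5 + 5 + 4 = 19
This matches the lower bound, so 4 is optimal.

4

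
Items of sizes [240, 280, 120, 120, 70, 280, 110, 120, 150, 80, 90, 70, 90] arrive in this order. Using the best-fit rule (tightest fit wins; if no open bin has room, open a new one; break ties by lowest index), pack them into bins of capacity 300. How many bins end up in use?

  240 → bin 1 (new)  [load 240/300]
  280 → bin 2 (new)  [load 280/300]
  120 → bin 3 (new)  [load 120/300]
  120 → bin 3  [load 240/300]
  70 → bin 4 (new)  [load 70/300]
  280 → bin 5 (new)  [load 280/300]
  110 → bin 4  [load 180/300]
  120 → bin 4  [load 300/300]
  150 → bin 6 (new)  [load 150/300]
  80 → bin 6  [load 230/300]
  90 → bin 7 (new)  [load 90/300]
  70 → bin 6  [load 300/300]
  90 → bin 7  [load 180/300]
7 bins opened.

7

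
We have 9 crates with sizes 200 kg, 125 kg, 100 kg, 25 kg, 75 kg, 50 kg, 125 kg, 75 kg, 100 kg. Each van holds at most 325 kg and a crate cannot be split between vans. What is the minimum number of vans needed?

3

Total = 200 + 125 + 125 + 100 + 100 + 75 + 75 + 50 + 25 = 875 kg.
Lower bound: ⌈875/325⌉ = 3 vans.
A packing using 3 vans:
  van 1: 200 + 125 = 325
  van 2: 125 + 100 + 100 = 325
  van 3: 75 + 75 + 50 + 25 = 225
This matches the lower bound, so 3 is optimal.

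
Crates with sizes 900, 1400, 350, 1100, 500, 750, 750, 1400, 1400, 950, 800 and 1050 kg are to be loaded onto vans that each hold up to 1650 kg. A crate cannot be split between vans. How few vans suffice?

Total = 1400 + 1400 + 1400 + 1100 + 1050 + 950 + 900 + 800 + 750 + 750 + 500 + 350 = 11350 kg.
Lower bound: ⌈11350/1650⌉ = 7 vans.
A packing using 8 vans:
  van 1: 1400 = 1400
  van 2: 1400 = 1400
  van 3: 1400 = 1400
  van 4: 1100 + 500 = 1600
  van 5: 1050 + 350 = 1400
  van 6: 950 = 950
  van 7: 900 + 750 = 1650
  van 8: 800 + 750 = 1550
No arrangement into 7 vans stays within capacity, so 8 is optimal.

8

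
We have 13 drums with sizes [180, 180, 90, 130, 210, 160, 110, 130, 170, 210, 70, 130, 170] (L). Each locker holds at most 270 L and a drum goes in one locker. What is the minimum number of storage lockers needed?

9

Total = 210 + 210 + 180 + 180 + 170 + 170 + 160 + 130 + 130 + 130 + 110 + 90 + 70 = 1940 L.
Lower bound: ⌈1940/270⌉ = 8 storage lockers.
A packing using 9 storage lockers:
  locker 1: 210 = 210
  locker 2: 210 = 210
  locker 3: 180 + 90 = 270
  locker 4: 180 + 70 = 250
  locker 5: 170 = 170
  locker 6: 170 = 170
  locker 7: 160 + 110 = 270
  locker 8: 130 + 130 = 260
  locker 9: 130 = 130
No arrangement into 8 storage lockers stays within capacity, so 9 is optimal.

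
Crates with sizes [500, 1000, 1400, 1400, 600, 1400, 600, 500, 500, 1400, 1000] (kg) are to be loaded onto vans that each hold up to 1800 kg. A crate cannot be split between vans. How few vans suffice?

Total = 1400 + 1400 + 1400 + 1400 + 1000 + 1000 + 600 + 600 + 500 + 500 + 500 = 10300 kg.
Lower bound: ⌈10300/1800⌉ = 6 vans.
A packing using 7 vans:
  van 1: 1400 = 1400
  van 2: 1400 = 1400
  van 3: 1400 = 1400
  van 4: 1400 = 1400
  van 5: 1000 + 600 = 1600
  van 6: 1000 + 600 = 1600
  van 7: 500 + 500 + 500 = 1500
No arrangement into 6 vans stays within capacity, so 7 is optimal.

7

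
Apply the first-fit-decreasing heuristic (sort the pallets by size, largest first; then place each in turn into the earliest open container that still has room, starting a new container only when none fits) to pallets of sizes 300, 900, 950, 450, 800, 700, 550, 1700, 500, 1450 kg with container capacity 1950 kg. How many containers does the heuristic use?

5

Sorted descending: 1700, 1450, 950, 900, 800, 700, 550, 500, 450, 300.
  1700 → container 1 (new)  [load 1700/1950]
  1450 → container 2 (new)  [load 1450/1950]
  950 → container 3 (new)  [load 950/1950]
  900 → container 3  [load 1850/1950]
  800 → container 4 (new)  [load 800/1950]
  700 → container 4  [load 1500/1950]
  550 → container 5 (new)  [load 550/1950]
  500 → container 2  [load 1950/1950]
  450 → container 4  [load 1950/1950]
  300 → container 5  [load 850/1950]
5 containers opened.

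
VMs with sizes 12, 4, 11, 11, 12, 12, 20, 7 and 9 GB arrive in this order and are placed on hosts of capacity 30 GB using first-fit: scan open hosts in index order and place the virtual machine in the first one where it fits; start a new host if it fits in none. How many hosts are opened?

  12 → host 1 (new)  [load 12/30]
  4 → host 1  [load 16/30]
  11 → host 1  [load 27/30]
  11 → host 2 (new)  [load 11/30]
  12 → host 2  [load 23/30]
  12 → host 3 (new)  [load 12/30]
  20 → host 4 (new)  [load 20/30]
  7 → host 2  [load 30/30]
  9 → host 3  [load 21/30]
4 hosts opened.

4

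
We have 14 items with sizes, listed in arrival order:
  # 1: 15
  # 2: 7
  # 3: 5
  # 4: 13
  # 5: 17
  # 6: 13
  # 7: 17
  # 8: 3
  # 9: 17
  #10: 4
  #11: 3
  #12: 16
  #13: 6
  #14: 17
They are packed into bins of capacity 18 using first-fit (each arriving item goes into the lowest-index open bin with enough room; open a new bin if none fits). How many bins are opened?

  15 → bin 1 (new)  [load 15/18]
  7 → bin 2 (new)  [load 7/18]
  5 → bin 2  [load 12/18]
  13 → bin 3 (new)  [load 13/18]
  17 → bin 4 (new)  [load 17/18]
  13 → bin 5 (new)  [load 13/18]
  17 → bin 6 (new)  [load 17/18]
  3 → bin 1  [load 18/18]
  17 → bin 7 (new)  [load 17/18]
  4 → bin 2  [load 16/18]
  3 → bin 3  [load 16/18]
  16 → bin 8 (new)  [load 16/18]
  6 → bin 9 (new)  [load 6/18]
  17 → bin 10 (new)  [load 17/18]
10 bins opened.

10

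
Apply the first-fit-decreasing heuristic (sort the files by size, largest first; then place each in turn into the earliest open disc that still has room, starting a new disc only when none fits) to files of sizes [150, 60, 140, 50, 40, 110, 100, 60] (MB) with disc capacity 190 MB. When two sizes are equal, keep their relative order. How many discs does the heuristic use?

Sorted descending: 150, 140, 110, 100, 60, 60, 50, 40.
  150 → disc 1 (new)  [load 150/190]
  140 → disc 2 (new)  [load 140/190]
  110 → disc 3 (new)  [load 110/190]
  100 → disc 4 (new)  [load 100/190]
  60 → disc 3  [load 170/190]
  60 → disc 4  [load 160/190]
  50 → disc 2  [load 190/190]
  40 → disc 1  [load 190/190]
4 discs opened.

4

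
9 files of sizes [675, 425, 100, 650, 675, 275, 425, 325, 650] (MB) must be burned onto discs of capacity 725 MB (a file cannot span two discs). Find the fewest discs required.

7

Total = 675 + 675 + 650 + 650 + 425 + 425 + 325 + 275 + 100 = 4200 MB.
Lower bound: ⌈4200/725⌉ = 6 discs.
A packing using 7 discs:
  disc 1: 675 = 675
  disc 2: 675 = 675
  disc 3: 650 = 650
  disc 4: 650 = 650
  disc 5: 425 + 275 = 700
  disc 6: 425 + 100 = 525
  disc 7: 325 = 325
No arrangement into 6 discs stays within capacity, so 7 is optimal.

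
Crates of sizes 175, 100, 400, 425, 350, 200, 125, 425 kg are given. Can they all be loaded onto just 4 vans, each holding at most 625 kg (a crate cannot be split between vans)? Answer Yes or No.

Yes

A valid assignment using 4 vans:
  van 1: 425 + 200 = 625
  van 2: 425 + 175 = 600
  van 3: 400 + 125 + 100 = 625
  van 4: 350 = 350
Every load is within 625 kg, so 4 vans suffice.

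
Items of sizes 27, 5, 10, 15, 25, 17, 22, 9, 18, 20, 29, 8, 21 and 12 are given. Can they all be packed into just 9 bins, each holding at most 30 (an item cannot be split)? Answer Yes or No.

Yes

A valid assignment using 9 bins:
  bin 1: 29 = 29
  bin 2: 27 = 27
  bin 3: 25 + 5 = 30
  bin 4: 22 + 8 = 30
  bin 5: 21 + 9 = 30
  bin 6: 20 + 10 = 30
  bin 7: 18 + 12 = 30
  bin 8: 17 = 17
  bin 9: 15 = 15
Every load is within 30, so 9 bins suffice.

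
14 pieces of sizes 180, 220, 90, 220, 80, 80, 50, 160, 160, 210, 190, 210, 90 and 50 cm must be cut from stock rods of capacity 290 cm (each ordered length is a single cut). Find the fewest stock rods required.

8

Total = 220 + 220 + 210 + 210 + 190 + 180 + 160 + 160 + 90 + 90 + 80 + 80 + 50 + 50 = 1990 cm.
Lower bound: ⌈1990/290⌉ = 7 stock rods.
Also, 8 pieces each exceed 145 cm, and no two of those can share a stock rod, so at least 8 stock rods are needed.
A packing using 8 stock rods:
  stock rod 1: 220 + 50 = 270
  stock rod 2: 220 + 50 = 270
  stock rod 3: 210 + 80 = 290
  stock rod 4: 210 + 80 = 290
  stock rod 5: 190 + 90 = 280
  stock rod 6: 180 + 90 = 270
  stock rod 7: 160 = 160
  stock rod 8: 160 = 160
This matches the lower bound, so 8 is optimal.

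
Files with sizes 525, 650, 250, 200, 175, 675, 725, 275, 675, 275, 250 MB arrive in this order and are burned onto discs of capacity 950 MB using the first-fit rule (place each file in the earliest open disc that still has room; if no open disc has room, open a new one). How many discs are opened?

6

  525 → disc 1 (new)  [load 525/950]
  650 → disc 2 (new)  [load 650/950]
  250 → disc 1  [load 775/950]
  200 → disc 2  [load 850/950]
  175 → disc 1  [load 950/950]
  675 → disc 3 (new)  [load 675/950]
  725 → disc 4 (new)  [load 725/950]
  275 → disc 3  [load 950/950]
  675 → disc 5 (new)  [load 675/950]
  275 → disc 5  [load 950/950]
  250 → disc 6 (new)  [load 250/950]
6 discs opened.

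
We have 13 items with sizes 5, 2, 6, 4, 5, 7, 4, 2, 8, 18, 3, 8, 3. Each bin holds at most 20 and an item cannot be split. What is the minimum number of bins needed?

Total = 18 + 8 + 8 + 7 + 6 + 5 + 5 + 4 + 4 + 3 + 3 + 2 + 2 = 75.
Lower bound: ⌈75/20⌉ = 4 bins.
A packing using 4 bins:
  bin 1: 18 + 2 = 20
  bin 2: 8 + 8 + 4 = 20
  bin 3: 7 + 6 + 5 + 2 = 20
  bin 4: 5 + 4 + 3 + 3 = 15
This matches the lower bound, so 4 is optimal.

4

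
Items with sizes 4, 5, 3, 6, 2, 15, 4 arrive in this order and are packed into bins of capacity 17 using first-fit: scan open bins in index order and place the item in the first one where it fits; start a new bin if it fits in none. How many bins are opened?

3

  4 → bin 1 (new)  [load 4/17]
  5 → bin 1  [load 9/17]
  3 → bin 1  [load 12/17]
  6 → bin 2 (new)  [load 6/17]
  2 → bin 1  [load 14/17]
  15 → bin 3 (new)  [load 15/17]
  4 → bin 2  [load 10/17]
3 bins opened.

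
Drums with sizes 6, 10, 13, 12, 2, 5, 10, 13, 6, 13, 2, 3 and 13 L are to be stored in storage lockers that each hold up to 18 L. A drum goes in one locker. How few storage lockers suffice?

7

Total = 13 + 13 + 13 + 13 + 12 + 10 + 10 + 6 + 6 + 5 + 3 + 2 + 2 = 108 L.
Lower bound: ⌈108/18⌉ = 6 storage lockers.
Also, 7 drums each exceed 9 L, and no two of those can share a locker, so at least 7 storage lockers are needed.
A packing using 7 storage lockers:
  locker 1: 13 + 5 = 18
  locker 2: 13 + 3 + 2 = 18
  locker 3: 13 + 2 = 15
  locker 4: 13 = 13
  locker 5: 12 + 6 = 18
  locker 6: 10 + 6 = 16
  locker 7: 10 = 10
This matches the lower bound, so 7 is optimal.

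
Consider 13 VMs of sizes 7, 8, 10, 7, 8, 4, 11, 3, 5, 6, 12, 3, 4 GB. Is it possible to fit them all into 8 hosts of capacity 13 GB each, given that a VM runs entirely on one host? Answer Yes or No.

Yes

A valid assignment using 8 hosts:
  host 1: 12 = 12
  host 2: 11 = 11
  host 3: 10 + 3 = 13
  host 4: 8 + 5 = 13
  host 5: 8 + 4 = 12
  host 6: 7 + 6 = 13
  host 7: 7 + 4 = 11
  host 8: 3 = 3
Every load is within 13 GB, so 8 hosts suffice.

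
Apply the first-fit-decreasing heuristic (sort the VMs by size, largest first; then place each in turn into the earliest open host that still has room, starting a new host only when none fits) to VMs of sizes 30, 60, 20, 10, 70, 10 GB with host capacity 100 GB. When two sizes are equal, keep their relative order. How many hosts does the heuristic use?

Sorted descending: 70, 60, 30, 20, 10, 10.
  70 → host 1 (new)  [load 70/100]
  60 → host 2 (new)  [load 60/100]
  30 → host 1  [load 100/100]
  20 → host 2  [load 80/100]
  10 → host 2  [load 90/100]
  10 → host 2  [load 100/100]
2 hosts opened.

2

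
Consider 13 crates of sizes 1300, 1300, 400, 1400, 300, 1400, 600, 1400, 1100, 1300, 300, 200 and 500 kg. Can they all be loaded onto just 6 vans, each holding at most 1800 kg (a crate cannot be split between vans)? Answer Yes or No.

No

Total = 11500 kg; ⌈11500/1800⌉ = 7.
At least 7 vans are required, but only 6 are allowed.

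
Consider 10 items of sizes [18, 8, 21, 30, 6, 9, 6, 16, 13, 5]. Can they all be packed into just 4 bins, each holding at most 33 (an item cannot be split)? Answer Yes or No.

Total = 132; ⌈132/33⌉ = 4.
The bound of 4 does not rule out 4, but exhaustive search shows no assignment into 4 bins of capacity 33 exists — the minimum is 5.

No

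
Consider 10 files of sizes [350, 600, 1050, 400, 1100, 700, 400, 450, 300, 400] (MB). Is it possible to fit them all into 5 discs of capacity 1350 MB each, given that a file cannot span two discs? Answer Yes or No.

A valid assignment using 5 discs:
  disc 1: 1100 = 1100
  disc 2: 1050 + 300 = 1350
  disc 3: 700 + 600 = 1300
  disc 4: 450 + 400 + 400 = 1250
  disc 5: 400 + 350 = 750
Every load is within 1350 MB, so 5 discs suffice.

Yes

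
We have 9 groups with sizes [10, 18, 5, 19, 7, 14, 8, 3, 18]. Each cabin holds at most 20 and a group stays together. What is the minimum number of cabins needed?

Total = 19 + 18 + 18 + 14 + 10 + 8 + 7 + 5 + 3 = 102.
Lower bound: ⌈102/20⌉ = 6 cabins.
A packing using 6 cabins:
  cabin 1: 19 = 19
  cabin 2: 18 = 18
  cabin 3: 18 = 18
  cabin 4: 14 + 5 = 19
  cabin 5: 10 + 8 = 18
  cabin 6: 7 + 3 = 10
This matches the lower bound, so 6 is optimal.

6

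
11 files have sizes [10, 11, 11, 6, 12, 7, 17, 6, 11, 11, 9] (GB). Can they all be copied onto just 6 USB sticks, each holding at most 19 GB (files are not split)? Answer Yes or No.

No

Total = 111 GB; ⌈111/19⌉ = 6.
7 files each exceed half the capacity and cannot share a USB stick, forcing at least 7 USB sticks.
At least 7 USB sticks are required, but only 6 are allowed.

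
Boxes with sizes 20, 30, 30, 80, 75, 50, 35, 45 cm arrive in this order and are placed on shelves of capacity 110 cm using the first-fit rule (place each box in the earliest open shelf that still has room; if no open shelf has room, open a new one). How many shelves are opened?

  20 → shelf 1 (new)  [load 20/110]
  30 → shelf 1  [load 50/110]
  30 → shelf 1  [load 80/110]
  80 → shelf 2 (new)  [load 80/110]
  75 → shelf 3 (new)  [load 75/110]
  50 → shelf 4 (new)  [load 50/110]
  35 → shelf 3  [load 110/110]
  45 → shelf 4  [load 95/110]
4 shelves opened.

4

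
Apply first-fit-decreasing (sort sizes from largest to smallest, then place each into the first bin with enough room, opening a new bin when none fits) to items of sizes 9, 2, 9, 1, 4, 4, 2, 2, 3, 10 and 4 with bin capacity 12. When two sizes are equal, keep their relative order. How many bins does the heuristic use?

5

Sorted descending: 10, 9, 9, 4, 4, 4, 3, 2, 2, 2, 1.
  10 → bin 1 (new)  [load 10/12]
  9 → bin 2 (new)  [load 9/12]
  9 → bin 3 (new)  [load 9/12]
  4 → bin 4 (new)  [load 4/12]
  4 → bin 4  [load 8/12]
  4 → bin 4  [load 12/12]
  3 → bin 2  [load 12/12]
  2 → bin 1  [load 12/12]
  2 → bin 3  [load 11/12]
  2 → bin 5 (new)  [load 2/12]
  1 → bin 3  [load 12/12]
5 bins opened.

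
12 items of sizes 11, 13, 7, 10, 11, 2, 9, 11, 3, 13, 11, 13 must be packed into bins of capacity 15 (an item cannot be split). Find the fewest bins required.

Total = 13 + 13 + 13 + 11 + 11 + 11 + 11 + 10 + 9 + 7 + 3 + 2 = 114.
Lower bound: ⌈114/15⌉ = 8 bins.
Also, 9 items each exceed 15/2, and no two of those can share a bin, so at least 9 bins are needed.
A packing using 10 bins:
  bin 1: 13 + 2 = 15
  bin 2: 13 = 13
  bin 3: 13 = 13
  bin 4: 11 + 3 = 14
  bin 5: 11 = 11
  bin 6: 11 = 11
  bin 7: 11 = 11
  bin 8: 10 = 10
  bin 9: 9 = 9
  bin 10: 7 = 7
No arrangement into 9 bins stays within capacity, so 10 is optimal.

10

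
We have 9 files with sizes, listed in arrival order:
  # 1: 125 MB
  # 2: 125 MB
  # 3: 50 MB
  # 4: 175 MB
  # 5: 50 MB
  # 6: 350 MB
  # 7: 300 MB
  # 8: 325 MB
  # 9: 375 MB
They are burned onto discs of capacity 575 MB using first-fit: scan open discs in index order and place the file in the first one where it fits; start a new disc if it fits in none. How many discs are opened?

5

  125 → disc 1 (new)  [load 125/575]
  125 → disc 1  [load 250/575]
  50 → disc 1  [load 300/575]
  175 → disc 1  [load 475/575]
  50 → disc 1  [load 525/575]
  350 → disc 2 (new)  [load 350/575]
  300 → disc 3 (new)  [load 300/575]
  325 → disc 4 (new)  [load 325/575]
  375 → disc 5 (new)  [load 375/575]
5 discs opened.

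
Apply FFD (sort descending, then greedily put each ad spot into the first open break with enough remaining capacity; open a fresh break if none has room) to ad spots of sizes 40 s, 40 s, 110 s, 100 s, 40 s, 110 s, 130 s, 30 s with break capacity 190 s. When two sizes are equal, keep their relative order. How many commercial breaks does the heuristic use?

Sorted descending: 130, 110, 110, 100, 40, 40, 40, 30.
  130 → break 1 (new)  [load 130/190]
  110 → break 2 (new)  [load 110/190]
  110 → break 3 (new)  [load 110/190]
  100 → break 4 (new)  [load 100/190]
  40 → break 1  [load 170/190]
  40 → break 2  [load 150/190]
  40 → break 2  [load 190/190]
  30 → break 3  [load 140/190]
4 commercial breaks opened.

4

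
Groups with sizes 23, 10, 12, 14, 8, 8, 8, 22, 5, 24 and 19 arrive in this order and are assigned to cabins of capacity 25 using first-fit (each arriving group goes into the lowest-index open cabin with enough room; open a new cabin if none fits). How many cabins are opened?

7

  23 → cabin 1 (new)  [load 23/25]
  10 → cabin 2 (new)  [load 10/25]
  12 → cabin 2  [load 22/25]
  14 → cabin 3 (new)  [load 14/25]
  8 → cabin 3  [load 22/25]
  8 → cabin 4 (new)  [load 8/25]
  8 → cabin 4  [load 16/25]
  22 → cabin 5 (new)  [load 22/25]
  5 → cabin 4  [load 21/25]
  24 → cabin 6 (new)  [load 24/25]
  19 → cabin 7 (new)  [load 19/25]
7 cabins opened.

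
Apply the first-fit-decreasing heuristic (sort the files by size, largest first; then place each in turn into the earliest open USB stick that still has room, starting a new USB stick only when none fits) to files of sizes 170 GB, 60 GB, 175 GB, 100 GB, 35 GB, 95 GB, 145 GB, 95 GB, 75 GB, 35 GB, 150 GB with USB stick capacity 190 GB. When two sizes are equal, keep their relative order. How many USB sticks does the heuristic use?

7

Sorted descending: 175, 170, 150, 145, 100, 95, 95, 75, 60, 35, 35.
  175 → USB stick 1 (new)  [load 175/190]
  170 → USB stick 2 (new)  [load 170/190]
  150 → USB stick 3 (new)  [load 150/190]
  145 → USB stick 4 (new)  [load 145/190]
  100 → USB stick 5 (new)  [load 100/190]
  95 → USB stick 6 (new)  [load 95/190]
  95 → USB stick 6  [load 190/190]
  75 → USB stick 5  [load 175/190]
  60 → USB stick 7 (new)  [load 60/190]
  35 → USB stick 3  [load 185/190]
  35 → USB stick 4  [load 180/190]
7 USB sticks opened.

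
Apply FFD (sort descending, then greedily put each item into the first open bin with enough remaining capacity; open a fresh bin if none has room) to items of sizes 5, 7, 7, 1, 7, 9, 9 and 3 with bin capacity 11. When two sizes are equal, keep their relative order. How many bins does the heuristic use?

6

Sorted descending: 9, 9, 7, 7, 7, 5, 3, 1.
  9 → bin 1 (new)  [load 9/11]
  9 → bin 2 (new)  [load 9/11]
  7 → bin 3 (new)  [load 7/11]
  7 → bin 4 (new)  [load 7/11]
  7 → bin 5 (new)  [load 7/11]
  5 → bin 6 (new)  [load 5/11]
  3 → bin 3  [load 10/11]
  1 → bin 1  [load 10/11]
6 bins opened.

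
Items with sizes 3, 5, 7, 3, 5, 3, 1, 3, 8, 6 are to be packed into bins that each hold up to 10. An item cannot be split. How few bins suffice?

5

Total = 8 + 7 + 6 + 5 + 5 + 3 + 3 + 3 + 3 + 1 = 44.
Lower bound: ⌈44/10⌉ = 5 bins.
A packing using 5 bins:
  bin 1: 8 + 1 = 9
  bin 2: 7 + 3 = 10
  bin 3: 6 + 3 = 9
  bin 4: 5 + 5 = 10
  bin 5: 3 + 3 = 6
This matches the lower bound, so 5 is optimal.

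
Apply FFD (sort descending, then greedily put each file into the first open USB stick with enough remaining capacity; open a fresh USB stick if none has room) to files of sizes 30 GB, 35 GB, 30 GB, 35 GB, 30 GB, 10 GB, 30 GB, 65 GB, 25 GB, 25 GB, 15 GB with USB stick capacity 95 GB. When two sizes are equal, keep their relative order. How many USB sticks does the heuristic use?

Sorted descending: 65, 35, 35, 30, 30, 30, 30, 25, 25, 15, 10.
  65 → USB stick 1 (new)  [load 65/95]
  35 → USB stick 2 (new)  [load 35/95]
  35 → USB stick 2  [load 70/95]
  30 → USB stick 1  [load 95/95]
  30 → USB stick 3 (new)  [load 30/95]
  30 → USB stick 3  [load 60/95]
  30 → USB stick 3  [load 90/95]
  25 → USB stick 2  [load 95/95]
  25 → USB stick 4 (new)  [load 25/95]
  15 → USB stick 4  [load 40/95]
  10 → USB stick 4  [load 50/95]
4 USB sticks opened.

4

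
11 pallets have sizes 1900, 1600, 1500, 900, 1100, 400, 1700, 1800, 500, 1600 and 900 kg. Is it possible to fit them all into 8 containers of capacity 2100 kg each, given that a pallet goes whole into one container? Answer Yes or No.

A valid assignment using 8 containers:
  container 1: 1900 = 1900
  container 2: 1800 = 1800
  container 3: 1700 + 400 = 2100
  container 4: 1600 + 500 = 2100
  container 5: 1600 = 1600
  container 6: 1500 = 1500
  container 7: 1100 + 900 = 2000
  container 8: 900 = 900
Every load is within 2100 kg, so 8 containers suffice.

Yes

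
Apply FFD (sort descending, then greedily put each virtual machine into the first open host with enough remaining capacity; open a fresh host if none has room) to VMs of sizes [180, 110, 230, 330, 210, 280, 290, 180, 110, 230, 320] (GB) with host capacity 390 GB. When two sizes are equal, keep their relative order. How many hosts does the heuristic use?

8

Sorted descending: 330, 320, 290, 280, 230, 230, 210, 180, 180, 110, 110.
  330 → host 1 (new)  [load 330/390]
  320 → host 2 (new)  [load 320/390]
  290 → host 3 (new)  [load 290/390]
  280 → host 4 (new)  [load 280/390]
  230 → host 5 (new)  [load 230/390]
  230 → host 6 (new)  [load 230/390]
  210 → host 7 (new)  [load 210/390]
  180 → host 7  [load 390/390]
  180 → host 8 (new)  [load 180/390]
  110 → host 4  [load 390/390]
  110 → host 5  [load 340/390]
8 hosts opened.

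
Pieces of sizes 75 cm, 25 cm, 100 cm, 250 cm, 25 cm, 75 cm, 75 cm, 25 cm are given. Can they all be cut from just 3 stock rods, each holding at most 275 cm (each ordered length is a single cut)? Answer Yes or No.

Yes

A valid assignment using 3 stock rods:
  stock rod 1: 250 + 25 = 275
  stock rod 2: 100 + 75 + 75 + 25 = 275
  stock rod 3: 75 + 25 = 100
Every load is within 275 cm, so 3 stock rods suffice.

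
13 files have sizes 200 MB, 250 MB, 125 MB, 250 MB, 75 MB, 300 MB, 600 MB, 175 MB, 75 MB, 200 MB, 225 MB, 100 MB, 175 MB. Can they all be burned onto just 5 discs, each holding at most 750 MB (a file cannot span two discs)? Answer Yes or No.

A valid assignment using 4 discs:
  disc 1: 600 + 125 = 725
  disc 2: 300 + 250 + 200 = 750
  disc 3: 250 + 225 + 200 + 75 = 750
  disc 4: 175 + 175 + 100 + 75 = 525
That uses only 4 ≤ 5, so 5 discs are enough.

Yes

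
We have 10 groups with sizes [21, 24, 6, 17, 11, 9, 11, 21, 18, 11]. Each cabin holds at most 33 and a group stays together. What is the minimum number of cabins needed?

5

Total = 24 + 21 + 21 + 18 + 17 + 11 + 11 + 11 + 9 + 6 = 149.
Lower bound: ⌈149/33⌉ = 5 cabins.
A packing using 5 cabins:
  cabin 1: 24 + 9 = 33
  cabin 2: 21 + 11 = 32
  cabin 3: 21 + 11 = 32
  cabin 4: 18 + 11 = 29
  cabin 5: 17 + 6 = 23
This matches the lower bound, so 5 is optimal.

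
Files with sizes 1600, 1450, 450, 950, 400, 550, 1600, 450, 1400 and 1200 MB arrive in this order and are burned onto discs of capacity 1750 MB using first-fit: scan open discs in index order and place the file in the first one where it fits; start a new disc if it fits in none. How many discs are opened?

7

  1600 → disc 1 (new)  [load 1600/1750]
  1450 → disc 2 (new)  [load 1450/1750]
  450 → disc 3 (new)  [load 450/1750]
  950 → disc 3  [load 1400/1750]
  400 → disc 4 (new)  [load 400/1750]
  550 → disc 4  [load 950/1750]
  1600 → disc 5 (new)  [load 1600/1750]
  450 → disc 4  [load 1400/1750]
  1400 → disc 6 (new)  [load 1400/1750]
  1200 → disc 7 (new)  [load 1200/1750]
7 discs opened.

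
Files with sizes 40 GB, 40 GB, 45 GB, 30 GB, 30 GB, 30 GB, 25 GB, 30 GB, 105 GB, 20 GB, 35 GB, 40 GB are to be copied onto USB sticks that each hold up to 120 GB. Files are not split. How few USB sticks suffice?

Total = 105 + 45 + 40 + 40 + 40 + 35 + 30 + 30 + 30 + 30 + 25 + 20 = 470 GB.
Lower bound: ⌈470/120⌉ = 4 USB sticks.
A packing using 5 USB sticks:
  USB stick 1: 105 = 105
  USB stick 2: 45 + 40 + 35 = 120
  USB stick 3: 40 + 40 + 30 = 110
  USB stick 4: 30 + 30 + 30 + 25 = 115
  USB stick 5: 20 = 20
No arrangement into 4 USB sticks stays within capacity, so 5 is optimal.

5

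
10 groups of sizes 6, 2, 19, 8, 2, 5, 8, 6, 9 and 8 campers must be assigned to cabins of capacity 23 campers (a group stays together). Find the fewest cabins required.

4

Total = 19 + 9 + 8 + 8 + 8 + 6 + 6 + 5 + 2 + 2 = 73 campers.
Lower bound: ⌈73/23⌉ = 4 cabins.
A packing using 4 cabins:
  cabin 1: 19 + 2 + 2 = 23
  cabin 2: 9 + 8 + 6 = 23
  cabin 3: 8 + 8 + 6 = 22
  cabin 4: 5 = 5
This matches the lower bound, so 4 is optimal.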